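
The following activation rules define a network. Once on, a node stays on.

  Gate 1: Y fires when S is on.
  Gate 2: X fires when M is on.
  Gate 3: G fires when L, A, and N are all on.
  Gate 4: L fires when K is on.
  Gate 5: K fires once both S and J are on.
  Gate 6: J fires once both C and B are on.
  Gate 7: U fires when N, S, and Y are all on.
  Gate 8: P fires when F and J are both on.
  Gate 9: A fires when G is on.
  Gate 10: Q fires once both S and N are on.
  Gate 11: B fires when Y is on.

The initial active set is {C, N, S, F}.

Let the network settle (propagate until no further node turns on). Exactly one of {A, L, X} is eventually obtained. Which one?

S is on, so Y fires (Gate 1).
Y is on, so B fires (Gate 11).
C and B are on, so J fires (Gate 6).
S and J are on, so K fires (Gate 5).
Gate 4: K on → L on.
X would need M (Gate 2), but M never turns on. A would need G (Gate 9), but G never turns on.

L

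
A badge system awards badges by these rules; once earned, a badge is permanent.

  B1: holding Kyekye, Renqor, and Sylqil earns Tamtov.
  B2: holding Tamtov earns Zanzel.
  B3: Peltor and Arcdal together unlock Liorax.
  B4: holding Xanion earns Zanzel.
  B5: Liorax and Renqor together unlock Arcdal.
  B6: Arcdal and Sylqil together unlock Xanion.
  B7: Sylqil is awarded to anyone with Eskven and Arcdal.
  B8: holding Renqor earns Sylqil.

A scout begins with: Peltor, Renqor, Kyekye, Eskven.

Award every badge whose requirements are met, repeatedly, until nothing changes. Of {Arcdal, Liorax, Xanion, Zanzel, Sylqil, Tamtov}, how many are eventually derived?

3

With Renqor, Sylqil is earned (B8).
With Kyekye, Renqor, and Sylqil, Tamtov is earned (B1).
With Tamtov, Zanzel is earned (B2).
Arcdal would need Liorax and Renqor (B5), but Liorax is never earned.
Liorax would need Peltor and Arcdal (B3), but Arcdal is never earned.
Xanion would need Arcdal and Sylqil (B6), but Arcdal is never earned.
Zanzel: reached.
Sylqil: reached.
Tamtov: reached.
Reached: Zanzel, Sylqil, and Tamtov — 3 of the 6.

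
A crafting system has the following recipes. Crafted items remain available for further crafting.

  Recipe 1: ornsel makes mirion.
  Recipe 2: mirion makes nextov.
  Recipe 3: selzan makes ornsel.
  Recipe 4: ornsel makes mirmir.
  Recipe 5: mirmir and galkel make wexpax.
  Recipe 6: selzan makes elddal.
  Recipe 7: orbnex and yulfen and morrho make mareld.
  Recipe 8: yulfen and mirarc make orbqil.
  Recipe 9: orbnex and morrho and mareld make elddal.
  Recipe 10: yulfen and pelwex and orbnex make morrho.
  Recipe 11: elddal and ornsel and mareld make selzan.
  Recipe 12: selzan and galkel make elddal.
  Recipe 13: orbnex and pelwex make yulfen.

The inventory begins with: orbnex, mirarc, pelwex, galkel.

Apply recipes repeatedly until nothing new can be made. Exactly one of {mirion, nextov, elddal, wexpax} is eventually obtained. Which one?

orbnex and pelwex → yulfen (Recipe 13).
yulfen and pelwex and orbnex → morrho (Recipe 10).
orbnex and yulfen and morrho → mareld (Recipe 7).
orbnex and morrho and mareld → elddal (Recipe 9).
nextov would need mirion (Recipe 2), but mirion is never obtained. mirion would need ornsel (Recipe 1), but ornsel is never obtained. wexpax would need mirmir and galkel (Recipe 5), but mirmir is never obtained.

elddal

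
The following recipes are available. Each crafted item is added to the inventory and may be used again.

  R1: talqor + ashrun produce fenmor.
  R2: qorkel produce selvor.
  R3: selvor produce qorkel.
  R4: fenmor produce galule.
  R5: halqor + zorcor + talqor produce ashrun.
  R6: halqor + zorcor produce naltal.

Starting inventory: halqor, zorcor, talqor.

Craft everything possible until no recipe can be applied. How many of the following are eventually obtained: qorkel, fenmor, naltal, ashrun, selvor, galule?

4

halqor + zorcor + talqor → ashrun (R5).
Using R6, halqor and zorcor make naltal.
talqor + ashrun → fenmor (R1).
fenmor → galule (R4).
qorkel would need selvor (R3), but selvor is never obtained.
fenmor: reached.
naltal: reached.
ashrun: reached.
selvor would need qorkel (R2), but qorkel is never obtained.
galule: reached.
Reached: fenmor, naltal, ashrun, and galule — 4 of the 6.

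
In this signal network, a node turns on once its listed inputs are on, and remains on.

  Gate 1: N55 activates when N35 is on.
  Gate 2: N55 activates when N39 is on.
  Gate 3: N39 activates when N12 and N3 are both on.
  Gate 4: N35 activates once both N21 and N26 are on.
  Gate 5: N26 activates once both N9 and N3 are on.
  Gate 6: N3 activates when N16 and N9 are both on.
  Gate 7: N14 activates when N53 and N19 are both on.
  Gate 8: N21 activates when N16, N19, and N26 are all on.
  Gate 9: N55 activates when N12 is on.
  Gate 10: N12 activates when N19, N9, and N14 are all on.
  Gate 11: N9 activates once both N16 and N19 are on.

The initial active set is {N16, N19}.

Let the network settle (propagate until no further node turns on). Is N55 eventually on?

Yes

N16 and N19 are on, so N9 activates (Gate 11).
N16 and N9 are on, so N3 activates (Gate 6).
Gate 5: N9 and N3 on → N26 on.
N16, N19, and N26 are on, so N21 activates (Gate 8).
N21 and N26 are on, so N35 activates (Gate 4).
N35 is on, so N55 activates (Gate 1).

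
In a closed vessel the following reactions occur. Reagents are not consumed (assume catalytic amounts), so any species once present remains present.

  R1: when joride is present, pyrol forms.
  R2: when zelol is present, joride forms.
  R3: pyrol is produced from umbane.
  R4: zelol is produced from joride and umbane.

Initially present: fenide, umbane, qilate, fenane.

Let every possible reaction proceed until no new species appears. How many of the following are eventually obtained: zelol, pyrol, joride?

umbane present → pyrol forms (R3).
zelol would need joride and umbane (R4), but joride never forms.
pyrol: reached.
joride would need zelol (R2), but zelol never forms.
Reached: pyrol — 1 of the 3.

1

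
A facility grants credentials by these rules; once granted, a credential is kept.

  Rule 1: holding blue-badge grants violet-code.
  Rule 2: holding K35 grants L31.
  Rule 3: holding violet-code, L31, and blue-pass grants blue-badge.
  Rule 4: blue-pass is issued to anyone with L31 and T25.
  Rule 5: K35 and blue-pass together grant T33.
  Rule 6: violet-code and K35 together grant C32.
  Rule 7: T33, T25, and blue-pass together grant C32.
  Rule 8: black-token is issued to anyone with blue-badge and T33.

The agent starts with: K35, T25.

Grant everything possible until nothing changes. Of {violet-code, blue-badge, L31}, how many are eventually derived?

Holding K35 grants L31 (Rule 2).
violet-code would need blue-badge (Rule 1), but blue-badge is never granted.
blue-badge would need violet-code, L31, and blue-pass (Rule 3), but violet-code is never granted.
L31: reached.
Reached: L31 — 1 of the 3.

1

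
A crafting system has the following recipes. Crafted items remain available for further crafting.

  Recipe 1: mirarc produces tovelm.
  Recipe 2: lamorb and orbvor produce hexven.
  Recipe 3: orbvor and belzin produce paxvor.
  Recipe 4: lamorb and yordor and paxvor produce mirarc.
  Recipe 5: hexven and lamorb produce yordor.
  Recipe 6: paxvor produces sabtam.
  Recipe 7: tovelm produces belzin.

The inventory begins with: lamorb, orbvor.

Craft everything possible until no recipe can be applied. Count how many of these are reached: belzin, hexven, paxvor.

Using Recipe 2, lamorb and orbvor make hexven.
belzin would need tovelm (Recipe 7), but tovelm is never obtained.
hexven: reached.
paxvor would need orbvor and belzin (Recipe 3), but belzin is never obtained.
Reached: hexven — 1 of the 3.

1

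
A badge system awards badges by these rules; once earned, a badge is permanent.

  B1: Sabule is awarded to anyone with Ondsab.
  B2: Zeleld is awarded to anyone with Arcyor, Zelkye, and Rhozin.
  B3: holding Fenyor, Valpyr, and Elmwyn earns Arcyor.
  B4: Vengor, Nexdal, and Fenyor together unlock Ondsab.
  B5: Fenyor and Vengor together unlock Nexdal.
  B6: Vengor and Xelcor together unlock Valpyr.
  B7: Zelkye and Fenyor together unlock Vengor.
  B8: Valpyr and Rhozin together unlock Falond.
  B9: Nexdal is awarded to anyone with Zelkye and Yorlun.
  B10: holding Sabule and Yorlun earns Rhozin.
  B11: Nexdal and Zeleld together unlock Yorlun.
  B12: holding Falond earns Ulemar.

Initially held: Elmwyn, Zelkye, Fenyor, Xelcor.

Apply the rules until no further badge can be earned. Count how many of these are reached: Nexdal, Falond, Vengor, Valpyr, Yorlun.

With Zelkye and Fenyor, Vengor is earned (B7).
With Fenyor and Vengor, Nexdal is earned (B5).
With Vengor and Xelcor, Valpyr is earned (B6).
Nexdal: reached.
Falond would need Valpyr and Rhozin (B8), but Rhozin is never earned.
Vengor: reached.
Valpyr: reached.
Yorlun would need Nexdal and Zeleld (B11), but Zeleld is never earned.
Reached: Nexdal, Vengor, and Valpyr — 3 of the 5.

3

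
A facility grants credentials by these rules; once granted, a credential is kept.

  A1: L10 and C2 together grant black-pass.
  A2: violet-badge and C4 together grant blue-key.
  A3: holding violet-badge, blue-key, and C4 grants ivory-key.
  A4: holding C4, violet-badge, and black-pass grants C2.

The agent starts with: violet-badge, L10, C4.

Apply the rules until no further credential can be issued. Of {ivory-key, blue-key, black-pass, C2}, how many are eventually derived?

2

Holding violet-badge and C4 grants blue-key (A2).
Holding violet-badge, blue-key, and C4 grants ivory-key (A3).
ivory-key: reached.
blue-key: reached.
black-pass would need L10 and C2 (A1), but C2 is never granted.
C2 would need C4, violet-badge, and black-pass (A4), but black-pass is never granted.
Reached: ivory-key and blue-key — 2 of the 4.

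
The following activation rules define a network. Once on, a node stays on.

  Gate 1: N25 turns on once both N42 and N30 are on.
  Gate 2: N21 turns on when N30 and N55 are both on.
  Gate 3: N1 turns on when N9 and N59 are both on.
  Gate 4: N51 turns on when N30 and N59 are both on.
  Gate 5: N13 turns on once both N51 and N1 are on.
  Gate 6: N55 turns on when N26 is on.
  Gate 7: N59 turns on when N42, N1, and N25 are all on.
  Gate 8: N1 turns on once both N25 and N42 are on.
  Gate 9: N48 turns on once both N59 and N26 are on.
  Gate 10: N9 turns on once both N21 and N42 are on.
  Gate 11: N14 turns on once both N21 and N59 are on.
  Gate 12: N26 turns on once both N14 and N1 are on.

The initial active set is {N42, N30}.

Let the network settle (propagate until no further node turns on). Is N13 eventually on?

N42 and N30 are on, so N25 turns on (Gate 1).
N25 and N42 are on, so N1 turns on (Gate 8).
N42, N1, and N25 are on, so N59 turns on (Gate 7).
Gate 4: N30 and N59 on → N51 on.
Gate 5: N51 and N1 on → N13 on.

Yes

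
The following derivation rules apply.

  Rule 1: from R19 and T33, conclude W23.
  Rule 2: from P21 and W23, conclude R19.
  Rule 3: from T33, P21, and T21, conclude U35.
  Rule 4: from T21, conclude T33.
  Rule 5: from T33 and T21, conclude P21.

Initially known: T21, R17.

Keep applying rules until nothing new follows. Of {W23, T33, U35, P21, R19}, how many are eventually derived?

3

From T21, Rule 4 gives T33.
From T33 and T21, Rule 5 gives P21.
T33, P21, and T21 hold, so U35 follows (Rule 3).
W23 would need R19 and T33 (Rule 1), but R19 is never established.
T33: reached.
U35: reached.
P21: reached.
R19 would need P21 and W23 (Rule 2), but W23 is never established.
Reached: T33, U35, and P21 — 3 of the 5.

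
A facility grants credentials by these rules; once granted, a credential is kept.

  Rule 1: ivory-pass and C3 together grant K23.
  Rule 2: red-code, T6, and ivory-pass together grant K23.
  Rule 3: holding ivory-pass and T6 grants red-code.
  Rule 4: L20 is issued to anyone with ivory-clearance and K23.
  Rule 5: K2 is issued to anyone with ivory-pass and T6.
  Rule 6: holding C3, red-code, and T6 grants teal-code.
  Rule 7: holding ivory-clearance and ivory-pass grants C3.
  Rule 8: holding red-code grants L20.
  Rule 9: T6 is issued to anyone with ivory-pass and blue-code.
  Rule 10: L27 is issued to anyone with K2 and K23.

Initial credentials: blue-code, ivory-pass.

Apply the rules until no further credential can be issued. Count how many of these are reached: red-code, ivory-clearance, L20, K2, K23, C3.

Holding ivory-pass and blue-code grants T6 (Rule 9).
Holding ivory-pass and T6 grants K2 (Rule 5).
Holding ivory-pass and T6 grants red-code (Rule 3).
Holding red-code, T6, and ivory-pass grants K23 (Rule 2).
Holding red-code grants L20 (Rule 8).
red-code: reached.
No rule produces ivory-clearance, and it is not given.
L20: reached.
K2: reached.
K23: reached.
C3 would need ivory-clearance and ivory-pass (Rule 7), but ivory-clearance is never granted.
Reached: red-code, L20, K2, and K23 — 4 of the 6.

4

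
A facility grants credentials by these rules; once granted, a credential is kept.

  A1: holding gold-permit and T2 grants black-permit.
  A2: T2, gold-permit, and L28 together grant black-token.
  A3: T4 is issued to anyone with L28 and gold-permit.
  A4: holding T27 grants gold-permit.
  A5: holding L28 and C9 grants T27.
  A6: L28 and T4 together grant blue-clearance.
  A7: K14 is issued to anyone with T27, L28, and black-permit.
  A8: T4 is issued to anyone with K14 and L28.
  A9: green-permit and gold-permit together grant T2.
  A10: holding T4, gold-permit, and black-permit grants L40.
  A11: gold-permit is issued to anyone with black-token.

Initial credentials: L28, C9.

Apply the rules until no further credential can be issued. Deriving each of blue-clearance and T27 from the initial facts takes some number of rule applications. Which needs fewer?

T27: Holding L28 and C9 grants T27 (A5). [1 rule application]
blue-clearance: Holding L28 and C9 grants T27 (A5). Holding T27 grants gold-permit (A4). Holding L28 and gold-permit grants T4 (A3). Holding L28 and T4 grants blue-clearance (A6). [4 rule applications]
T27 needs fewer.

T27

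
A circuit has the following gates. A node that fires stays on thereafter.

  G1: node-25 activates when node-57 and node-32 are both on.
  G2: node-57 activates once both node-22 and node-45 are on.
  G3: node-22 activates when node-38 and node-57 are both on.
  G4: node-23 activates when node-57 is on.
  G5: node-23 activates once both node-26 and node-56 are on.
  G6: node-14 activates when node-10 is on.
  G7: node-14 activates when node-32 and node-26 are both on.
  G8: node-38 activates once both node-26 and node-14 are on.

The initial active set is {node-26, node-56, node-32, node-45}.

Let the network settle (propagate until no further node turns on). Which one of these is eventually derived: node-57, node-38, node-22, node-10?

node-32 and node-26 are on, so node-14 activates (G7).
G8: node-26 and node-14 on → node-38 on.
node-22 would need node-38 and node-57 (G3), but node-57 never turns on. No rule produces node-10, and it is not given. node-57 would need node-22 and node-45 (G2), but node-22 never turns on.

node-38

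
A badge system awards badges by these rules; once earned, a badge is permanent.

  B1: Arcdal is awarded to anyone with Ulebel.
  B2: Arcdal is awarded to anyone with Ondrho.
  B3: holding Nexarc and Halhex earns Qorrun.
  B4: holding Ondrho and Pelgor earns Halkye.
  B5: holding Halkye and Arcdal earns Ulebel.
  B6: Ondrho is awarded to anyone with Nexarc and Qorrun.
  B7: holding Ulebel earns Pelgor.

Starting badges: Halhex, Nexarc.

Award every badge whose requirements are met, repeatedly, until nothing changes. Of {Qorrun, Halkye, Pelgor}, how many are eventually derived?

1

With Nexarc and Halhex, Qorrun is earned (B3).
Qorrun: reached.
Halkye would need Ondrho and Pelgor (B4), but Pelgor is never earned.
Pelgor would need Ulebel (B7), but Ulebel is never earned.
Reached: Qorrun — 1 of the 3.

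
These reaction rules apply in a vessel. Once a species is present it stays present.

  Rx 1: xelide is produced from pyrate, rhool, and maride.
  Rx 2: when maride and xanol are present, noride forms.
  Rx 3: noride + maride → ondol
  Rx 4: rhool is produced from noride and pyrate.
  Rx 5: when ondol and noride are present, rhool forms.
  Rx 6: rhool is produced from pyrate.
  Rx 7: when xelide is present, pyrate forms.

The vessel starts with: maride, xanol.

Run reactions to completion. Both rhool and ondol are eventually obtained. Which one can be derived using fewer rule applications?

ondol

ondol: maride and xanol present → noride forms (Rx 2). noride and maride present → ondol forms (Rx 3). [2 rule applications]
rhool: maride and xanol present → noride forms (Rx 2). noride and maride present → ondol forms (Rx 3). ondol and noride present → rhool forms (Rx 5). [3 rule applications]
ondol needs fewer.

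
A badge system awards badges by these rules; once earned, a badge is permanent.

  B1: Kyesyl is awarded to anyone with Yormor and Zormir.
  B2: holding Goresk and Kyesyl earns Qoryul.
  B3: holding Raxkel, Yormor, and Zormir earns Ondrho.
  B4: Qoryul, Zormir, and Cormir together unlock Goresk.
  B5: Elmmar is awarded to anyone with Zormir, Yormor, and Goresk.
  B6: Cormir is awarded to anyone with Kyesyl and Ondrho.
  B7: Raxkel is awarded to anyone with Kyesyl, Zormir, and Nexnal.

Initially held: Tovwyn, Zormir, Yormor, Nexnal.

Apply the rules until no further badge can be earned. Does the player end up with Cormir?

Yes

With Yormor and Zormir, Kyesyl is earned (B1).
With Kyesyl, Zormir, and Nexnal, Raxkel is earned (B7).
With Raxkel, Yormor, and Zormir, Ondrho is earned (B3).
With Kyesyl and Ondrho, Cormir is earned (B6).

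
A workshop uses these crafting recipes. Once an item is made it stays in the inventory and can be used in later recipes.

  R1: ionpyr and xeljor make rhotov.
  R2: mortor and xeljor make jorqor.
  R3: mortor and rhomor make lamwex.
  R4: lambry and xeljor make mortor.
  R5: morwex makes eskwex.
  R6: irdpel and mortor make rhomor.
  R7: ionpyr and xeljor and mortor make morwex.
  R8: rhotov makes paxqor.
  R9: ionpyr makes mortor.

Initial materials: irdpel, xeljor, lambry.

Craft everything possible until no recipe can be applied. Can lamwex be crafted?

Yes

Using R4, lambry and xeljor make mortor.
Using R6, irdpel and mortor make rhomor.
mortor and rhomor → lamwex (R3).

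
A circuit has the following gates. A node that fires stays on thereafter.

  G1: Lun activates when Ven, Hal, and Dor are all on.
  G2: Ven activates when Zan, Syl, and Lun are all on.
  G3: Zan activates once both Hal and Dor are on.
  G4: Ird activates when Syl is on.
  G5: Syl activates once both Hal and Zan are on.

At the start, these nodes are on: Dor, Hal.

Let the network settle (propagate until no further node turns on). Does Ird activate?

Yes

Hal and Dor are on, so Zan activates (G3).
Hal and Zan are on, so Syl activates (G5).
Syl is on, so Ird activates (G4).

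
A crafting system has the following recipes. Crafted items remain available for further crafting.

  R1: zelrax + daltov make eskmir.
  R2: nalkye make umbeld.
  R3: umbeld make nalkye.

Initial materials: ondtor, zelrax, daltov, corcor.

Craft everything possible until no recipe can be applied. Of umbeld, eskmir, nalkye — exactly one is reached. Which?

eskmir

zelrax + daltov → eskmir (R1).
nalkye would need umbeld (R3), but umbeld is never obtained. umbeld would need nalkye (R2), but nalkye is never obtained.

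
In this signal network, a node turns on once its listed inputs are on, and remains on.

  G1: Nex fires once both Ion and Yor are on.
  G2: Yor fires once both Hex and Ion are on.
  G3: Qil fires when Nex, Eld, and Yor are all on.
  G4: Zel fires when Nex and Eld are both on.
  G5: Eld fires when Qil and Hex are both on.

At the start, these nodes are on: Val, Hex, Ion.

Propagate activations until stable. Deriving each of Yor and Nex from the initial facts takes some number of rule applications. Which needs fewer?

Yor

Yor: Hex and Ion are on, so Yor fires (G2). [1 rule application]
Nex: Hex and Ion are on, so Yor fires (G2). G1: Ion and Yor on → Nex on. [2 rule applications]
Yor needs fewer.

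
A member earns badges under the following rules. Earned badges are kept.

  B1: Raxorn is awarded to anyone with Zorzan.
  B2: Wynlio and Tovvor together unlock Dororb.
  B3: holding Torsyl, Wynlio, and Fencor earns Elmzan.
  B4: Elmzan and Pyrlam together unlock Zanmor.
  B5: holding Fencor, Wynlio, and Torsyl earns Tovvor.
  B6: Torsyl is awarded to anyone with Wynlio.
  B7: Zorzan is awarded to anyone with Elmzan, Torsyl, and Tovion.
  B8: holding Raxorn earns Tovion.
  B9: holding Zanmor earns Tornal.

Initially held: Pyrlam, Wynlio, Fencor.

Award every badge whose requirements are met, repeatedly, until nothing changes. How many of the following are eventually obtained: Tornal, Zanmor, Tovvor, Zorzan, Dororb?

With Wynlio, Torsyl is earned (B6).
With Fencor, Wynlio, and Torsyl, Tovvor is earned (B5).
With Torsyl, Wynlio, and Fencor, Elmzan is earned (B3).
With Wynlio and Tovvor, Dororb is earned (B2).
With Elmzan and Pyrlam, Zanmor is earned (B4).
With Zanmor, Tornal is earned (B9).
Tornal: reached.
Zanmor: reached.
Tovvor: reached.
Zorzan would need Elmzan, Torsyl, and Tovion (B7), but Tovion is never earned.
Dororb: reached.
Reached: Tornal, Zanmor, Tovvor, and Dororb — 4 of the 5.

4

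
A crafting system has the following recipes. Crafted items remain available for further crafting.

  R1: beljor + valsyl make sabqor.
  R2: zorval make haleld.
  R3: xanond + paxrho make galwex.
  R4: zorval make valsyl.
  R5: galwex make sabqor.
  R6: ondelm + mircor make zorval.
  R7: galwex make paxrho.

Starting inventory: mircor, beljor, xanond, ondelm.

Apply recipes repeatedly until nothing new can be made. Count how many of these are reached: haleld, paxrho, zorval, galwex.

Using R6, ondelm and mircor make zorval.
Using R2, zorval makes haleld.
haleld: reached.
paxrho would need galwex (R7), but galwex is never obtained.
zorval: reached.
galwex would need xanond and paxrho (R3), but paxrho is never obtained.
Reached: haleld and zorval — 2 of the 4.

2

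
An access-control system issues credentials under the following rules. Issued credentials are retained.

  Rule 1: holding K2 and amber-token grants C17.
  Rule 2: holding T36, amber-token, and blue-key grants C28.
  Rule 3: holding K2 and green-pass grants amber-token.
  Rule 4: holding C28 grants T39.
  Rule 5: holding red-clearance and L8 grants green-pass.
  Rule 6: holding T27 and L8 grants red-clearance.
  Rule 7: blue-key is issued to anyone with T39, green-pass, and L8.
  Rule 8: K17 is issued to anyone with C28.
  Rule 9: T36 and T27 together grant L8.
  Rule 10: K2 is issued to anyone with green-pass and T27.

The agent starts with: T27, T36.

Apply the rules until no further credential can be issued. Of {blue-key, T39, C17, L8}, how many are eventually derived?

2

Holding T36 and T27 grants L8 (Rule 9).
Holding T27 and L8 grants red-clearance (Rule 6).
Holding red-clearance and L8 grants green-pass (Rule 5).
Holding green-pass and T27 grants K2 (Rule 10).
Holding K2 and green-pass grants amber-token (Rule 3).
Holding K2 and amber-token grants C17 (Rule 1).
blue-key would need T39, green-pass, and L8 (Rule 7), but T39 is never granted.
T39 would need C28 (Rule 4), but C28 is never granted.
C17: reached.
L8: reached.
Reached: C17 and L8 — 2 of the 4.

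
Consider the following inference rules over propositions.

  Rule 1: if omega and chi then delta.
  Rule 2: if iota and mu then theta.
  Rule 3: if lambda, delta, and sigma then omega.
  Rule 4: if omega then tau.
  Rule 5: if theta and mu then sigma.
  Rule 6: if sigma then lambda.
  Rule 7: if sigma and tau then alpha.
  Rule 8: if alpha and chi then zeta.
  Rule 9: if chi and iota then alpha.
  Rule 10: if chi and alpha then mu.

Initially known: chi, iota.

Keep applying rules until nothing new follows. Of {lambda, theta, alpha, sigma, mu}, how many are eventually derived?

5

chi and iota hold, so alpha follows (Rule 9).
chi and alpha hold, so mu follows (Rule 10).
From iota and mu, Rule 2 gives theta.
theta and mu hold, so sigma follows (Rule 5).
sigma holds, so lambda follows (Rule 6).
lambda: reached.
theta: reached.
alpha: reached.
sigma: reached.
mu: reached.
All 5 are reached.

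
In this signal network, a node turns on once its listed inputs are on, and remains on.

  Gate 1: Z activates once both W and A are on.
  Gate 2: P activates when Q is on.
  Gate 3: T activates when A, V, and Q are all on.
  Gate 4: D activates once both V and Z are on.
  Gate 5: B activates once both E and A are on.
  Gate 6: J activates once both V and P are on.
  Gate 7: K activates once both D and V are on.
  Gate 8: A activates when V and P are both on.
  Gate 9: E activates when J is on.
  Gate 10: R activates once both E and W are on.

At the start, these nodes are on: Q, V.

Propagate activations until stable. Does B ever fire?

Gate 2: Q on → P on.
Gate 8: V and P on → A on.
Gate 6: V and P on → J on.
Gate 9: J on → E on.
E and A are on, so B activates (Gate 5).

Yes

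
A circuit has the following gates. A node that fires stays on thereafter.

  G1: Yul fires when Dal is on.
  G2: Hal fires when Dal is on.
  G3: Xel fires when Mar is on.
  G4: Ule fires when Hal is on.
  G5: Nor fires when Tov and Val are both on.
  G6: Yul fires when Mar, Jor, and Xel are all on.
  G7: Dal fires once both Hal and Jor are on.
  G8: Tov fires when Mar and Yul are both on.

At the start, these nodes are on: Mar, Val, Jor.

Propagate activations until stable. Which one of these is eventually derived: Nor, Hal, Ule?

Nor

Mar is on, so Xel fires (G3).
G6: Mar, Jor, and Xel on → Yul on.
Mar and Yul are on, so Tov fires (G8).
Tov and Val are on, so Nor fires (G5).
Ule would need Hal (G4), but Hal never turns on. Hal would need Dal (G2), but Dal never turns on.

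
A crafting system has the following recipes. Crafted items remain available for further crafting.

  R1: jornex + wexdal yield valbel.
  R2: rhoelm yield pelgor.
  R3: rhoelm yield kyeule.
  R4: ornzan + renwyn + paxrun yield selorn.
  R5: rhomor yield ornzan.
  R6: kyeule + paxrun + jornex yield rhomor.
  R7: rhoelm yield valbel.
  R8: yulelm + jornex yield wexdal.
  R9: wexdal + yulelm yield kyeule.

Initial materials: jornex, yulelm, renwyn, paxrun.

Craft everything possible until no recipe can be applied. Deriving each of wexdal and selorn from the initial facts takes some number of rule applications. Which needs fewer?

wexdal: Using R8, yulelm and jornex make wexdal. [1 rule application]
selorn: Using R8, yulelm and jornex make wexdal. Using R9, wexdal and yulelm make kyeule. kyeule + paxrun + jornex → rhomor (R6). Using R5, rhomor makes ornzan. ornzan + renwyn + paxrun → selorn (R4). [5 rule applications]
wexdal needs fewer.

wexdal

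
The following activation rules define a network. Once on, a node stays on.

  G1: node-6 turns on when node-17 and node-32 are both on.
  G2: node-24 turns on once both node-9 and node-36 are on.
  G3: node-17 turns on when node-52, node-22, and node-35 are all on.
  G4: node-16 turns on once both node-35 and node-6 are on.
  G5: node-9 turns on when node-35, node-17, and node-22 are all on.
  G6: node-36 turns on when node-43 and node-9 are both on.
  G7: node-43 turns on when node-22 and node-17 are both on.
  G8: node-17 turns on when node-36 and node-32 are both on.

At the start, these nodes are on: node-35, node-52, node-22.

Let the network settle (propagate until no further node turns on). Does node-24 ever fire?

node-52, node-22, and node-35 are on, so node-17 turns on (G3).
node-35, node-17, and node-22 are on, so node-9 turns on (G5).
node-22 and node-17 are on, so node-43 turns on (G7).
node-43 and node-9 are on, so node-36 turns on (G6).
G2: node-9 and node-36 on → node-24 on.

Yes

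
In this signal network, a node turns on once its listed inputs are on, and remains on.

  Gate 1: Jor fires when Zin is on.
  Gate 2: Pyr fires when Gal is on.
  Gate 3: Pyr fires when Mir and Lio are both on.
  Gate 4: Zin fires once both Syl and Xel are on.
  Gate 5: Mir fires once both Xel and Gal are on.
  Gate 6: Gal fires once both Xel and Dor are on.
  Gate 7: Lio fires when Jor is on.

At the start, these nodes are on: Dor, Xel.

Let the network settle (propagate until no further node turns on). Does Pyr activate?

Yes

Gate 6: Xel and Dor on → Gal on.
Gal is on, so Pyr fires (Gate 2).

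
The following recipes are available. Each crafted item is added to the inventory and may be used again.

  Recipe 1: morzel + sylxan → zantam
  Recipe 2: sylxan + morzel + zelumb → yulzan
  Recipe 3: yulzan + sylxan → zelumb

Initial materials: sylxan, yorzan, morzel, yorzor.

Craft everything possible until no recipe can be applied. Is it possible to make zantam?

Using Recipe 1, morzel and sylxan make zantam.

Yes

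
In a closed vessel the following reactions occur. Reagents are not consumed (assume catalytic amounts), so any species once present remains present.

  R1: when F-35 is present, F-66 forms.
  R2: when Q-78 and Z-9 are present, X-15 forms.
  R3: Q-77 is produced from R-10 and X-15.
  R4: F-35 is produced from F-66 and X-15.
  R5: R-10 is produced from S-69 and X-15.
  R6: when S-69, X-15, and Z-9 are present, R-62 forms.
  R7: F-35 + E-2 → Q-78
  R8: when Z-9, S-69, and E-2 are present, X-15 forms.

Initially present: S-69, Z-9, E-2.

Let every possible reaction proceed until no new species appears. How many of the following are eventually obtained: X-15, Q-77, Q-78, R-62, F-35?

Z-9, S-69, and E-2 present → X-15 forms (R8).
S-69, X-15, and Z-9 present → R-62 forms (R6).
S-69 and X-15 present → R-10 forms (R5).
R-10 and X-15 present → Q-77 forms (R3).
X-15: reached.
Q-77: reached.
Q-78 would need F-35 and E-2 (R7), but F-35 never forms.
R-62: reached.
F-35 would need F-66 and X-15 (R4), but F-66 never forms.
Reached: X-15, Q-77, and R-62 — 3 of the 5.

3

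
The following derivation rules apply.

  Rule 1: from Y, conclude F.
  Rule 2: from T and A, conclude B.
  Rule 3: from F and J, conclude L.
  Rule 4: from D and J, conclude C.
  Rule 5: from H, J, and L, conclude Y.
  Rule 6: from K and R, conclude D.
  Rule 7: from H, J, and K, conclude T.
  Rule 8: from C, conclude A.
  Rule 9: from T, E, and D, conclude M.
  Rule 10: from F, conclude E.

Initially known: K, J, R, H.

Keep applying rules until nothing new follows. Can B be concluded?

Yes

K and R hold, so D follows (Rule 6).
H, J, and K hold, so T follows (Rule 7).
From D and J, Rule 4 gives C.
C holds, so A follows (Rule 8).
From T and A, Rule 2 gives B.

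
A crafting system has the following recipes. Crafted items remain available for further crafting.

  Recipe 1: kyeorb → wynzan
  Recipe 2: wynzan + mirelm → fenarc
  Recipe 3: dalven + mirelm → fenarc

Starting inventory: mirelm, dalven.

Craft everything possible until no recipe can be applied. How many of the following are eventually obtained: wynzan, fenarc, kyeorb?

Using Recipe 3, dalven and mirelm make fenarc.
wynzan would need kyeorb (Recipe 1), but kyeorb is never obtained.
fenarc: reached.
No rule produces kyeorb, and it is not given.
Reached: fenarc — 1 of the 3.

1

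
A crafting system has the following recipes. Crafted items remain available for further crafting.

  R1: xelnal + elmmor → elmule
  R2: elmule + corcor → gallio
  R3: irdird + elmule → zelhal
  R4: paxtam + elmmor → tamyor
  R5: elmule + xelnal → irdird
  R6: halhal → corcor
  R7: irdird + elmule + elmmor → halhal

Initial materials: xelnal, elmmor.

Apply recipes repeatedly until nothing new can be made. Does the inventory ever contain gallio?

Yes

Using R1, xelnal and elmmor make elmule.
elmule + xelnal → irdird (R5).
Using R7, irdird, elmule, and elmmor make halhal.
Using R6, halhal makes corcor.
Using R2, elmule and corcor make gallio.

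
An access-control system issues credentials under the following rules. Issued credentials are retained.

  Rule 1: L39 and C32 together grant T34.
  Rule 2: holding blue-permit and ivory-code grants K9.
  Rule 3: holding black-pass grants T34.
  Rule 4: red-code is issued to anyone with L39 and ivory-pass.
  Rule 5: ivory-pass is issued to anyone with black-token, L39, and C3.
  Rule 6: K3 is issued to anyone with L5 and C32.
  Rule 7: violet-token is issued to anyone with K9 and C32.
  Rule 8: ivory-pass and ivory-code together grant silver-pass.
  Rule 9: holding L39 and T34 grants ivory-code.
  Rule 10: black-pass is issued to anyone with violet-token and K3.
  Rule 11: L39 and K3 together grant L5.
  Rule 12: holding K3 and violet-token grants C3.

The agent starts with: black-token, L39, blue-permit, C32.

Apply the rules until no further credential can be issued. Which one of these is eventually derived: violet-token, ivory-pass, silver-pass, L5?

Holding L39 and C32 grants T34 (Rule 1).
Holding L39 and T34 grants ivory-code (Rule 9).
Holding blue-permit and ivory-code grants K9 (Rule 2).
Holding K9 and C32 grants violet-token (Rule 7).
silver-pass would need ivory-pass and ivory-code (Rule 8), but ivory-pass is never granted. L5 would need L39 and K3 (Rule 11), but K3 is never granted. ivory-pass would need black-token, L39, and C3 (Rule 5), but C3 is never granted.

violet-token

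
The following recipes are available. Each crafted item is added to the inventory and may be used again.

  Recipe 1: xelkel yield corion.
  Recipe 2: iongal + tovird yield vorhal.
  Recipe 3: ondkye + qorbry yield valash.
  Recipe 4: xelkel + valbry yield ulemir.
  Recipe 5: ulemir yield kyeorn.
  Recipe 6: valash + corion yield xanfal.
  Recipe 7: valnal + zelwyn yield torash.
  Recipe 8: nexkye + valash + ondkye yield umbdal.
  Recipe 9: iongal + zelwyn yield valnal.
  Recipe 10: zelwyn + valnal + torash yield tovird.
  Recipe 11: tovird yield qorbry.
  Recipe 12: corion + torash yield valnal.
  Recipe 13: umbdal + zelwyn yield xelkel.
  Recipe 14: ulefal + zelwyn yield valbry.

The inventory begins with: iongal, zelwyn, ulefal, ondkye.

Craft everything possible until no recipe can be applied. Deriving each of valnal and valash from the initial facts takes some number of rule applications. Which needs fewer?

valnal: iongal + zelwyn → valnal (Recipe 9). [1 rule application]
valash: iongal + zelwyn → valnal (Recipe 9). valnal + zelwyn → torash (Recipe 7). zelwyn + valnal + torash → tovird (Recipe 10). tovird → qorbry (Recipe 11). Using Recipe 3, ondkye and qorbry make valash. [5 rule applications]
valnal needs fewer.

valnal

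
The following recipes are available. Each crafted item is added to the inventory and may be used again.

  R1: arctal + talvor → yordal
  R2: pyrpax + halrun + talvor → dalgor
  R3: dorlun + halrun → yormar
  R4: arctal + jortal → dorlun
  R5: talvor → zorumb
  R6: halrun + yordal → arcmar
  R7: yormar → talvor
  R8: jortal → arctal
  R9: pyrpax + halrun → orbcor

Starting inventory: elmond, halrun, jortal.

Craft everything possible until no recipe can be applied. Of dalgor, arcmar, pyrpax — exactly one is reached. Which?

jortal → arctal (R8).
Using R4, arctal and jortal make dorlun.
dorlun + halrun → yormar (R3).
yormar → talvor (R7).
arctal + talvor → yordal (R1).
halrun + yordal → arcmar (R6).
dalgor would need pyrpax, halrun, and talvor (R2), but pyrpax is never obtained. No rule produces pyrpax, and it is not given.

arcmar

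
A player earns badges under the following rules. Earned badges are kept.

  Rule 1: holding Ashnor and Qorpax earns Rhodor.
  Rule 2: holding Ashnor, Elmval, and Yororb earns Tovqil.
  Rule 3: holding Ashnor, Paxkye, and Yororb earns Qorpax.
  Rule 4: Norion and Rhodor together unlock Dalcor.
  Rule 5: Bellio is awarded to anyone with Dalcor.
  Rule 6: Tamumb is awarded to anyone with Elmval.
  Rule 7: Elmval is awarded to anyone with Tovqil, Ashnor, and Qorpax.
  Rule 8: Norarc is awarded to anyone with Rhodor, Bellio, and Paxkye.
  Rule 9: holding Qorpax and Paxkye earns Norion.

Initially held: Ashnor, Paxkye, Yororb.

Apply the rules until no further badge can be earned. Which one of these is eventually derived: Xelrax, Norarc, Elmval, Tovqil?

With Ashnor, Paxkye, and Yororb, Qorpax is earned (Rule 3).
With Ashnor and Qorpax, Rhodor is earned (Rule 1).
With Qorpax and Paxkye, Norion is earned (Rule 9).
With Norion and Rhodor, Dalcor is earned (Rule 4).
With Dalcor, Bellio is earned (Rule 5).
With Rhodor, Bellio, and Paxkye, Norarc is earned (Rule 8).
Elmval would need Tovqil, Ashnor, and Qorpax (Rule 7), but Tovqil is never earned. Tovqil would need Ashnor, Elmval, and Yororb (Rule 2), but Elmval is never earned. No rule produces Xelrax, and it is not given.

Norarc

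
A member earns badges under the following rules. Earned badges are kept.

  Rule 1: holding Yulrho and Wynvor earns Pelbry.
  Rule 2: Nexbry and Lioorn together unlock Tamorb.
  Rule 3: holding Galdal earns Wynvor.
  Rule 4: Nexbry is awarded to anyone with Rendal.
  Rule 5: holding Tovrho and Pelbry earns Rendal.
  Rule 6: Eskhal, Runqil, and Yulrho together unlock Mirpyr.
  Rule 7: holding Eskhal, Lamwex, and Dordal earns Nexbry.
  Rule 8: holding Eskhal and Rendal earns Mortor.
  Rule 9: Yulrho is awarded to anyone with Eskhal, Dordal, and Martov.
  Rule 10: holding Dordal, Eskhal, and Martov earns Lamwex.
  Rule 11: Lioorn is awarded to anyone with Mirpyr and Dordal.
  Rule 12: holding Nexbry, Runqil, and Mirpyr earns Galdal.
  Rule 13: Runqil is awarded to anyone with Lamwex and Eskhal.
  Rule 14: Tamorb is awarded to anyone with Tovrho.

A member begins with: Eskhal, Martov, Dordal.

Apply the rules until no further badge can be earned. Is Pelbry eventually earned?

Yes

With Eskhal, Dordal, and Martov, Yulrho is earned (Rule 9).
With Dordal, Eskhal, and Martov, Lamwex is earned (Rule 10).
With Eskhal, Lamwex, and Dordal, Nexbry is earned (Rule 7).
With Lamwex and Eskhal, Runqil is earned (Rule 13).
With Eskhal, Runqil, and Yulrho, Mirpyr is earned (Rule 6).
With Nexbry, Runqil, and Mirpyr, Galdal is earned (Rule 12).
With Galdal, Wynvor is earned (Rule 3).
With Yulrho and Wynvor, Pelbry is earned (Rule 1).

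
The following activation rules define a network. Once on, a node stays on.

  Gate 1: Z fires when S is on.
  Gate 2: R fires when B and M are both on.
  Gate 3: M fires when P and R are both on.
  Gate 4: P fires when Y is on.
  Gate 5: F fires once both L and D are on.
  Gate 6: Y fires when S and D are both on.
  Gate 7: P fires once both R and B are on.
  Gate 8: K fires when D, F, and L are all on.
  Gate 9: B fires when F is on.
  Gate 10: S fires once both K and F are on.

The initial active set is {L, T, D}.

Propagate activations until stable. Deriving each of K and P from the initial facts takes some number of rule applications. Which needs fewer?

K

K: L and D are on, so F fires (Gate 5). Gate 8: D, F, and L on → K on. [2 rule applications]
P: L and D are on, so F fires (Gate 5). Gate 8: D, F, and L on → K on. K and F are on, so S fires (Gate 10). S and D are on, so Y fires (Gate 6). Y is on, so P fires (Gate 4). [5 rule applications]
K needs fewer.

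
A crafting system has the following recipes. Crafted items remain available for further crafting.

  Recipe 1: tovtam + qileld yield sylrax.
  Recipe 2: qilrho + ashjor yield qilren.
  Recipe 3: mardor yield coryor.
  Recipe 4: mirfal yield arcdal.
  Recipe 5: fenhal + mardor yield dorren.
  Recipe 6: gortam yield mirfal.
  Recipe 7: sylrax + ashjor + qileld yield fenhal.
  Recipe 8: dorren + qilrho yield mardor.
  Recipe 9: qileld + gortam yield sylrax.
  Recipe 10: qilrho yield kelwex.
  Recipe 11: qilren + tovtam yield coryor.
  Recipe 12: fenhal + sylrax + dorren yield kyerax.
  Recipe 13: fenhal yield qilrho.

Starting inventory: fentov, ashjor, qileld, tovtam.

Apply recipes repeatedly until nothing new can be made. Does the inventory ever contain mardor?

mardor would need dorren and qilrho (Recipe 8), but dorren is never obtained.

No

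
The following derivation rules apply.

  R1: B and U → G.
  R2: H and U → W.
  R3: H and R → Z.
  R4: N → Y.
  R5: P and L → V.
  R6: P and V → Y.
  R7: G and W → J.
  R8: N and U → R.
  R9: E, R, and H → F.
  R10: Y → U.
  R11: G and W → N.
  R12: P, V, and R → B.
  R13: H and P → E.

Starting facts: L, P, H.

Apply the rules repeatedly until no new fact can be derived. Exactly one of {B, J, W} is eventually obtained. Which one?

W

P and L hold, so V follows (R5).
From P and V, R6 gives Y.
From Y, R10 gives U.
H and U hold, so W follows (R2).
B would need P, V, and R (R12), but R is never established. J would need G and W (R7), but G is never established.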